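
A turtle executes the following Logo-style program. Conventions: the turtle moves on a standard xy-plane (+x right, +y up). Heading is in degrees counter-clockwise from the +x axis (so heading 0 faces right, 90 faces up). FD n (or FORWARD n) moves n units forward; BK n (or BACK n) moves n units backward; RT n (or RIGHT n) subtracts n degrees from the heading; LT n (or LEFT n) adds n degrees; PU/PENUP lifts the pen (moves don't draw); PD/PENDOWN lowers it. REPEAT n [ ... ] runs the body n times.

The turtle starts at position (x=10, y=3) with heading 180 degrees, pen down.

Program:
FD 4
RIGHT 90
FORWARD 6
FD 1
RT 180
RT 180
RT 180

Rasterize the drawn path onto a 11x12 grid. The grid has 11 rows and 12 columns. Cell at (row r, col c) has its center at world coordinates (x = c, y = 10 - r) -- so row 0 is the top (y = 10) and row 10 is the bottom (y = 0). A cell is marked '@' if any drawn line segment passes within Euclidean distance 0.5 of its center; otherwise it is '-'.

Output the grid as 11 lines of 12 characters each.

Segment 0: (10,3) -> (6,3)
Segment 1: (6,3) -> (6,9)
Segment 2: (6,9) -> (6,10)

Answer: ------@-----
------@-----
------@-----
------@-----
------@-----
------@-----
------@-----
------@@@@@-
------------
------------
------------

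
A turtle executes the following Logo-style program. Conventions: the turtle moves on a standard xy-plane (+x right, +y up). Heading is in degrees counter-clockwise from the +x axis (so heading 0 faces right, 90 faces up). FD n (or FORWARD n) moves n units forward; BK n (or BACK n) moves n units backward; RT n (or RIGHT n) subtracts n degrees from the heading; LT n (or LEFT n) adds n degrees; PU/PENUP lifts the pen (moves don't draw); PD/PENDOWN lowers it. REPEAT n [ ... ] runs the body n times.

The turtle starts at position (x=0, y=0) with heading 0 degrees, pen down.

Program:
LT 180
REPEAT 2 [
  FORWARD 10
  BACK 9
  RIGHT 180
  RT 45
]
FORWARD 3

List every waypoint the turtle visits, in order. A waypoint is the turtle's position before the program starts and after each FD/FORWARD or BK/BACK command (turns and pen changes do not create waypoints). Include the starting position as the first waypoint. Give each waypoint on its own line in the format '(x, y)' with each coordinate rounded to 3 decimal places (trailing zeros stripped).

Executing turtle program step by step:
Start: pos=(0,0), heading=0, pen down
LT 180: heading 0 -> 180
REPEAT 2 [
  -- iteration 1/2 --
  FD 10: (0,0) -> (-10,0) [heading=180, draw]
  BK 9: (-10,0) -> (-1,0) [heading=180, draw]
  RT 180: heading 180 -> 0
  RT 45: heading 0 -> 315
  -- iteration 2/2 --
  FD 10: (-1,0) -> (6.071,-7.071) [heading=315, draw]
  BK 9: (6.071,-7.071) -> (-0.293,-0.707) [heading=315, draw]
  RT 180: heading 315 -> 135
  RT 45: heading 135 -> 90
]
FD 3: (-0.293,-0.707) -> (-0.293,2.293) [heading=90, draw]
Final: pos=(-0.293,2.293), heading=90, 5 segment(s) drawn
Waypoints (6 total):
(0, 0)
(-10, 0)
(-1, 0)
(6.071, -7.071)
(-0.293, -0.707)
(-0.293, 2.293)

Answer: (0, 0)
(-10, 0)
(-1, 0)
(6.071, -7.071)
(-0.293, -0.707)
(-0.293, 2.293)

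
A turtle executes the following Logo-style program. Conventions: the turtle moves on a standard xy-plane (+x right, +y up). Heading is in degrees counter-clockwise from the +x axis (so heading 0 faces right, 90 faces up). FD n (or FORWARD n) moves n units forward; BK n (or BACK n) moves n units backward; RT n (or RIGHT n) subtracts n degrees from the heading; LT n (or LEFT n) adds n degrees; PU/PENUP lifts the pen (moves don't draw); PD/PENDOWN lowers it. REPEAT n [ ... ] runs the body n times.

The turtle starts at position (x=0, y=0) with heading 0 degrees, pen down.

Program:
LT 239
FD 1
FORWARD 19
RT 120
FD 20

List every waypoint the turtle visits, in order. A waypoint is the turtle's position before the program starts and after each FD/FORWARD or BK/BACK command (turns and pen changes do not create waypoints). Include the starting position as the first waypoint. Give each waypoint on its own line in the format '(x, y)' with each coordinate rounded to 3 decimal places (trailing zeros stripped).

Executing turtle program step by step:
Start: pos=(0,0), heading=0, pen down
LT 239: heading 0 -> 239
FD 1: (0,0) -> (-0.515,-0.857) [heading=239, draw]
FD 19: (-0.515,-0.857) -> (-10.301,-17.143) [heading=239, draw]
RT 120: heading 239 -> 119
FD 20: (-10.301,-17.143) -> (-19.997,0.349) [heading=119, draw]
Final: pos=(-19.997,0.349), heading=119, 3 segment(s) drawn
Waypoints (4 total):
(0, 0)
(-0.515, -0.857)
(-10.301, -17.143)
(-19.997, 0.349)

Answer: (0, 0)
(-0.515, -0.857)
(-10.301, -17.143)
(-19.997, 0.349)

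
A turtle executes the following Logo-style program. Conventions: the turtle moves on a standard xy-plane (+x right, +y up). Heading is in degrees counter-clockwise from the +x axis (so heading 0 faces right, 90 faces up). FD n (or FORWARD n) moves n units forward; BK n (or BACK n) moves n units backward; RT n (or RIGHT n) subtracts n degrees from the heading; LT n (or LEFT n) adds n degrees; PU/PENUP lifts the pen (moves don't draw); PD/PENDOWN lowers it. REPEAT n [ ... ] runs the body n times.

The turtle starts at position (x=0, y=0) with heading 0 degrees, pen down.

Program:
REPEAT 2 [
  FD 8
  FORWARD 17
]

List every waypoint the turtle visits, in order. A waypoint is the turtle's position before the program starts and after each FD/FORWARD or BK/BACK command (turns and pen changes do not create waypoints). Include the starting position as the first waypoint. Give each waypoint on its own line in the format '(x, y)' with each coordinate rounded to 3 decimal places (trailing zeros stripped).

Answer: (0, 0)
(8, 0)
(25, 0)
(33, 0)
(50, 0)

Derivation:
Executing turtle program step by step:
Start: pos=(0,0), heading=0, pen down
REPEAT 2 [
  -- iteration 1/2 --
  FD 8: (0,0) -> (8,0) [heading=0, draw]
  FD 17: (8,0) -> (25,0) [heading=0, draw]
  -- iteration 2/2 --
  FD 8: (25,0) -> (33,0) [heading=0, draw]
  FD 17: (33,0) -> (50,0) [heading=0, draw]
]
Final: pos=(50,0), heading=0, 4 segment(s) drawn
Waypoints (5 total):
(0, 0)
(8, 0)
(25, 0)
(33, 0)
(50, 0)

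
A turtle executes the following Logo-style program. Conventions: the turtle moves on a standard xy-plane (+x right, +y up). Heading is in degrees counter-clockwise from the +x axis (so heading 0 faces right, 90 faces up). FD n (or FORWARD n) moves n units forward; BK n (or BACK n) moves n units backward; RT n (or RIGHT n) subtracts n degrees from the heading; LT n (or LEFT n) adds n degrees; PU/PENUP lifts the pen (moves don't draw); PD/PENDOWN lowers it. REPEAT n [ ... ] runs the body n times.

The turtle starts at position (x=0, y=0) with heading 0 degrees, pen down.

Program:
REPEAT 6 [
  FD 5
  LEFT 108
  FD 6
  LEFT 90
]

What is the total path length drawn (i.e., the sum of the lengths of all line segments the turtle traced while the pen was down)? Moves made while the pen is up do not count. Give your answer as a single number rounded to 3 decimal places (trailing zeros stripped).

Answer: 66

Derivation:
Executing turtle program step by step:
Start: pos=(0,0), heading=0, pen down
REPEAT 6 [
  -- iteration 1/6 --
  FD 5: (0,0) -> (5,0) [heading=0, draw]
  LT 108: heading 0 -> 108
  FD 6: (5,0) -> (3.146,5.706) [heading=108, draw]
  LT 90: heading 108 -> 198
  -- iteration 2/6 --
  FD 5: (3.146,5.706) -> (-1.609,4.161) [heading=198, draw]
  LT 108: heading 198 -> 306
  FD 6: (-1.609,4.161) -> (1.917,-0.693) [heading=306, draw]
  LT 90: heading 306 -> 36
  -- iteration 3/6 --
  FD 5: (1.917,-0.693) -> (5.962,2.246) [heading=36, draw]
  LT 108: heading 36 -> 144
  FD 6: (5.962,2.246) -> (1.108,5.773) [heading=144, draw]
  LT 90: heading 144 -> 234
  -- iteration 4/6 --
  FD 5: (1.108,5.773) -> (-1.831,1.728) [heading=234, draw]
  LT 108: heading 234 -> 342
  FD 6: (-1.831,1.728) -> (3.876,-0.126) [heading=342, draw]
  LT 90: heading 342 -> 72
  -- iteration 5/6 --
  FD 5: (3.876,-0.126) -> (5.421,4.629) [heading=72, draw]
  LT 108: heading 72 -> 180
  FD 6: (5.421,4.629) -> (-0.579,4.629) [heading=180, draw]
  LT 90: heading 180 -> 270
  -- iteration 6/6 --
  FD 5: (-0.579,4.629) -> (-0.579,-0.371) [heading=270, draw]
  LT 108: heading 270 -> 18
  FD 6: (-0.579,-0.371) -> (5.127,1.483) [heading=18, draw]
  LT 90: heading 18 -> 108
]
Final: pos=(5.127,1.483), heading=108, 12 segment(s) drawn

Segment lengths:
  seg 1: (0,0) -> (5,0), length = 5
  seg 2: (5,0) -> (3.146,5.706), length = 6
  seg 3: (3.146,5.706) -> (-1.609,4.161), length = 5
  seg 4: (-1.609,4.161) -> (1.917,-0.693), length = 6
  seg 5: (1.917,-0.693) -> (5.962,2.246), length = 5
  seg 6: (5.962,2.246) -> (1.108,5.773), length = 6
  seg 7: (1.108,5.773) -> (-1.831,1.728), length = 5
  seg 8: (-1.831,1.728) -> (3.876,-0.126), length = 6
  seg 9: (3.876,-0.126) -> (5.421,4.629), length = 5
  seg 10: (5.421,4.629) -> (-0.579,4.629), length = 6
  seg 11: (-0.579,4.629) -> (-0.579,-0.371), length = 5
  seg 12: (-0.579,-0.371) -> (5.127,1.483), length = 6
Total = 66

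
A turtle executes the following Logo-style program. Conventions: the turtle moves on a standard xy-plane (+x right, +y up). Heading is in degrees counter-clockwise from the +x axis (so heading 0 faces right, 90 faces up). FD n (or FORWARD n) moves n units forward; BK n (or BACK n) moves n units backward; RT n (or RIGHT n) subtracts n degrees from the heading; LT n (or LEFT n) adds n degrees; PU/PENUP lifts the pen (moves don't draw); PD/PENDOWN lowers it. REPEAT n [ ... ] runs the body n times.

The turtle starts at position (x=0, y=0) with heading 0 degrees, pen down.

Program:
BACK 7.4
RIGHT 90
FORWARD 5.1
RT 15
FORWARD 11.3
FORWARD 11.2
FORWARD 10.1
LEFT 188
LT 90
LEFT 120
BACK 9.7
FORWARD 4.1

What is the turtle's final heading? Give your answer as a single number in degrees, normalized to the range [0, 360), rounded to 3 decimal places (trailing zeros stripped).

Executing turtle program step by step:
Start: pos=(0,0), heading=0, pen down
BK 7.4: (0,0) -> (-7.4,0) [heading=0, draw]
RT 90: heading 0 -> 270
FD 5.1: (-7.4,0) -> (-7.4,-5.1) [heading=270, draw]
RT 15: heading 270 -> 255
FD 11.3: (-7.4,-5.1) -> (-10.325,-16.015) [heading=255, draw]
FD 11.2: (-10.325,-16.015) -> (-13.223,-26.833) [heading=255, draw]
FD 10.1: (-13.223,-26.833) -> (-15.838,-36.589) [heading=255, draw]
LT 188: heading 255 -> 83
LT 90: heading 83 -> 173
LT 120: heading 173 -> 293
BK 9.7: (-15.838,-36.589) -> (-19.628,-27.66) [heading=293, draw]
FD 4.1: (-19.628,-27.66) -> (-18.026,-31.434) [heading=293, draw]
Final: pos=(-18.026,-31.434), heading=293, 7 segment(s) drawn

Answer: 293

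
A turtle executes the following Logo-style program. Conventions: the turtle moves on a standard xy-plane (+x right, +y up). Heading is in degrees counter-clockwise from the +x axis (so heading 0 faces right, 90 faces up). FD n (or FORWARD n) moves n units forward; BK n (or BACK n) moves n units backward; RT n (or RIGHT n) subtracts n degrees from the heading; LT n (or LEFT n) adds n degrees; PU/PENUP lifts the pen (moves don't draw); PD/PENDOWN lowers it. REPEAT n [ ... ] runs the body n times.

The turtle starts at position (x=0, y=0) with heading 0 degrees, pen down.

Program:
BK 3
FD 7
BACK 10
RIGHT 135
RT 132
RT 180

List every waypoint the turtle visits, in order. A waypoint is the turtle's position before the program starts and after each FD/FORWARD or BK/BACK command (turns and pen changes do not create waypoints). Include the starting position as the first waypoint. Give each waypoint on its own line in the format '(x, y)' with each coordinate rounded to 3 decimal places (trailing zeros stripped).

Executing turtle program step by step:
Start: pos=(0,0), heading=0, pen down
BK 3: (0,0) -> (-3,0) [heading=0, draw]
FD 7: (-3,0) -> (4,0) [heading=0, draw]
BK 10: (4,0) -> (-6,0) [heading=0, draw]
RT 135: heading 0 -> 225
RT 132: heading 225 -> 93
RT 180: heading 93 -> 273
Final: pos=(-6,0), heading=273, 3 segment(s) drawn
Waypoints (4 total):
(0, 0)
(-3, 0)
(4, 0)
(-6, 0)

Answer: (0, 0)
(-3, 0)
(4, 0)
(-6, 0)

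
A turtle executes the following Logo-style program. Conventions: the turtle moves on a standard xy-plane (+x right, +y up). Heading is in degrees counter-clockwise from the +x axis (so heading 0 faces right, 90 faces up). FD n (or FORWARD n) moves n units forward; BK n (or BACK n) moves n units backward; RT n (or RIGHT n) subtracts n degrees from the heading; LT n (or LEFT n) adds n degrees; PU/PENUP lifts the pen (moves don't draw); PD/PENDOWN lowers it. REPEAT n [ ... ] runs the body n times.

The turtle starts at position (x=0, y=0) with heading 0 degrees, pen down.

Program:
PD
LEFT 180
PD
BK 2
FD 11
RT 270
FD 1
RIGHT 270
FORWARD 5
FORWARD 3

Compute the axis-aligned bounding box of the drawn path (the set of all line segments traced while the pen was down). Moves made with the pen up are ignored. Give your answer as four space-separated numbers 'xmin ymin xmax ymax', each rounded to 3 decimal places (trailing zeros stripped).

Executing turtle program step by step:
Start: pos=(0,0), heading=0, pen down
PD: pen down
LT 180: heading 0 -> 180
PD: pen down
BK 2: (0,0) -> (2,0) [heading=180, draw]
FD 11: (2,0) -> (-9,0) [heading=180, draw]
RT 270: heading 180 -> 270
FD 1: (-9,0) -> (-9,-1) [heading=270, draw]
RT 270: heading 270 -> 0
FD 5: (-9,-1) -> (-4,-1) [heading=0, draw]
FD 3: (-4,-1) -> (-1,-1) [heading=0, draw]
Final: pos=(-1,-1), heading=0, 5 segment(s) drawn

Segment endpoints: x in {-9, -4, -1, 0, 2}, y in {-1, -1, -1, 0, 0, 0}
xmin=-9, ymin=-1, xmax=2, ymax=0

Answer: -9 -1 2 0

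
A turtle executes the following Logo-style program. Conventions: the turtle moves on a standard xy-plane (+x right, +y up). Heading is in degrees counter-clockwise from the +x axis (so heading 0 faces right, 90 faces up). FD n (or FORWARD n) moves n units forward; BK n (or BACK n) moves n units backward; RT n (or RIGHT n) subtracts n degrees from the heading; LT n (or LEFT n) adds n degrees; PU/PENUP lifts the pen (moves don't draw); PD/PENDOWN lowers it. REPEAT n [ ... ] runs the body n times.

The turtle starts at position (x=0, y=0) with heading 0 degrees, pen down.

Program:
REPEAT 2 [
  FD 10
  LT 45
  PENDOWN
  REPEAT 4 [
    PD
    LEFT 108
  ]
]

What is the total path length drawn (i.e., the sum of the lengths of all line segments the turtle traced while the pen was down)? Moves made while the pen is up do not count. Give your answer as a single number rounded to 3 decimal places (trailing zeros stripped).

Executing turtle program step by step:
Start: pos=(0,0), heading=0, pen down
REPEAT 2 [
  -- iteration 1/2 --
  FD 10: (0,0) -> (10,0) [heading=0, draw]
  LT 45: heading 0 -> 45
  PD: pen down
  REPEAT 4 [
    -- iteration 1/4 --
    PD: pen down
    LT 108: heading 45 -> 153
    -- iteration 2/4 --
    PD: pen down
    LT 108: heading 153 -> 261
    -- iteration 3/4 --
    PD: pen down
    LT 108: heading 261 -> 9
    -- iteration 4/4 --
    PD: pen down
    LT 108: heading 9 -> 117
  ]
  -- iteration 2/2 --
  FD 10: (10,0) -> (5.46,8.91) [heading=117, draw]
  LT 45: heading 117 -> 162
  PD: pen down
  REPEAT 4 [
    -- iteration 1/4 --
    PD: pen down
    LT 108: heading 162 -> 270
    -- iteration 2/4 --
    PD: pen down
    LT 108: heading 270 -> 18
    -- iteration 3/4 --
    PD: pen down
    LT 108: heading 18 -> 126
    -- iteration 4/4 --
    PD: pen down
    LT 108: heading 126 -> 234
  ]
]
Final: pos=(5.46,8.91), heading=234, 2 segment(s) drawn

Segment lengths:
  seg 1: (0,0) -> (10,0), length = 10
  seg 2: (10,0) -> (5.46,8.91), length = 10
Total = 20

Answer: 20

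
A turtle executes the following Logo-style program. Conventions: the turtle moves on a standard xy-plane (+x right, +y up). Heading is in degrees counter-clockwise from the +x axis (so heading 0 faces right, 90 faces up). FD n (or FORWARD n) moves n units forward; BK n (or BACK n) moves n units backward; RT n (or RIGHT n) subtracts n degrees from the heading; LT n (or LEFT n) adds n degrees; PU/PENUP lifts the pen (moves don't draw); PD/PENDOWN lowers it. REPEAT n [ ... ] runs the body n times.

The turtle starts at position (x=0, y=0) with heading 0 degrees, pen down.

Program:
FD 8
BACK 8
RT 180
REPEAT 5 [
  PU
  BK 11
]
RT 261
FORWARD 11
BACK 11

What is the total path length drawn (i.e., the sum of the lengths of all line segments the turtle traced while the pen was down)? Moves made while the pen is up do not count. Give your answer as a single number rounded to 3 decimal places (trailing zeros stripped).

Executing turtle program step by step:
Start: pos=(0,0), heading=0, pen down
FD 8: (0,0) -> (8,0) [heading=0, draw]
BK 8: (8,0) -> (0,0) [heading=0, draw]
RT 180: heading 0 -> 180
REPEAT 5 [
  -- iteration 1/5 --
  PU: pen up
  BK 11: (0,0) -> (11,0) [heading=180, move]
  -- iteration 2/5 --
  PU: pen up
  BK 11: (11,0) -> (22,0) [heading=180, move]
  -- iteration 3/5 --
  PU: pen up
  BK 11: (22,0) -> (33,0) [heading=180, move]
  -- iteration 4/5 --
  PU: pen up
  BK 11: (33,0) -> (44,0) [heading=180, move]
  -- iteration 5/5 --
  PU: pen up
  BK 11: (44,0) -> (55,0) [heading=180, move]
]
RT 261: heading 180 -> 279
FD 11: (55,0) -> (56.721,-10.865) [heading=279, move]
BK 11: (56.721,-10.865) -> (55,0) [heading=279, move]
Final: pos=(55,0), heading=279, 2 segment(s) drawn

Segment lengths:
  seg 1: (0,0) -> (8,0), length = 8
  seg 2: (8,0) -> (0,0), length = 8
Total = 16

Answer: 16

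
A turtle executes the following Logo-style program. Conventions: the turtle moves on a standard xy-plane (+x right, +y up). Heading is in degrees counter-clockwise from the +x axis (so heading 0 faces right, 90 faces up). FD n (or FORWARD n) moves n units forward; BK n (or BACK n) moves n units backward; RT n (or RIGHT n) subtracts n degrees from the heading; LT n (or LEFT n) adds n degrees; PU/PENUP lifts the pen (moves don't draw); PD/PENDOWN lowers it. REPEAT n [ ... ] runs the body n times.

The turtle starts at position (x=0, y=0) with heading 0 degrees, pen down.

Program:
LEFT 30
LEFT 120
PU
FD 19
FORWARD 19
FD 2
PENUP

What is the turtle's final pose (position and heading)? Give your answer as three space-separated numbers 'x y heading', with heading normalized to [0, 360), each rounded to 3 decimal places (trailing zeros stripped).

Executing turtle program step by step:
Start: pos=(0,0), heading=0, pen down
LT 30: heading 0 -> 30
LT 120: heading 30 -> 150
PU: pen up
FD 19: (0,0) -> (-16.454,9.5) [heading=150, move]
FD 19: (-16.454,9.5) -> (-32.909,19) [heading=150, move]
FD 2: (-32.909,19) -> (-34.641,20) [heading=150, move]
PU: pen up
Final: pos=(-34.641,20), heading=150, 0 segment(s) drawn

Answer: -34.641 20 150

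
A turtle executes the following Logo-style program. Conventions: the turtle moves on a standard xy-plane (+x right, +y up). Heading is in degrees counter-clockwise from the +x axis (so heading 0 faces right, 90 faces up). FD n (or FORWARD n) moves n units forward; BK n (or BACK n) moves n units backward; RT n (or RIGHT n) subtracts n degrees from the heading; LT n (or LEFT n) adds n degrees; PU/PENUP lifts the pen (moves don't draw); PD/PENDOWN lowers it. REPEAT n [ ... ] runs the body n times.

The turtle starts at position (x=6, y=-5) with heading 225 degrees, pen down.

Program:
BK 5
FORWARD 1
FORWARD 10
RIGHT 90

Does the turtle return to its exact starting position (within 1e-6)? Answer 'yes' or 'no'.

Answer: no

Derivation:
Executing turtle program step by step:
Start: pos=(6,-5), heading=225, pen down
BK 5: (6,-5) -> (9.536,-1.464) [heading=225, draw]
FD 1: (9.536,-1.464) -> (8.828,-2.172) [heading=225, draw]
FD 10: (8.828,-2.172) -> (1.757,-9.243) [heading=225, draw]
RT 90: heading 225 -> 135
Final: pos=(1.757,-9.243), heading=135, 3 segment(s) drawn

Start position: (6, -5)
Final position: (1.757, -9.243)
Distance = 6; >= 1e-6 -> NOT closed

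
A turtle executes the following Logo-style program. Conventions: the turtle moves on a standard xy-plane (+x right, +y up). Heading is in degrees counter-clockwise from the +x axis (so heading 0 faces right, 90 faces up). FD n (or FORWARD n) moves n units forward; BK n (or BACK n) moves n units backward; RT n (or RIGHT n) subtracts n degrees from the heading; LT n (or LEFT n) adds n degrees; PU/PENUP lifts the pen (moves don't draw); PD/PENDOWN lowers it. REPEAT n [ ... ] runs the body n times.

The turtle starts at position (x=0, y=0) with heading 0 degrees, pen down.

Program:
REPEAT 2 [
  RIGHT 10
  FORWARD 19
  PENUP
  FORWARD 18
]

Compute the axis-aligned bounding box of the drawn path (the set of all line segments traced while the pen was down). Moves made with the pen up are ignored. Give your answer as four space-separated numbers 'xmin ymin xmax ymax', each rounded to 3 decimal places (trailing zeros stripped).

Answer: 0 -3.299 18.711 0

Derivation:
Executing turtle program step by step:
Start: pos=(0,0), heading=0, pen down
REPEAT 2 [
  -- iteration 1/2 --
  RT 10: heading 0 -> 350
  FD 19: (0,0) -> (18.711,-3.299) [heading=350, draw]
  PU: pen up
  FD 18: (18.711,-3.299) -> (36.438,-6.425) [heading=350, move]
  -- iteration 2/2 --
  RT 10: heading 350 -> 340
  FD 19: (36.438,-6.425) -> (54.292,-12.923) [heading=340, move]
  PU: pen up
  FD 18: (54.292,-12.923) -> (71.207,-19.08) [heading=340, move]
]
Final: pos=(71.207,-19.08), heading=340, 1 segment(s) drawn

Segment endpoints: x in {0, 18.711}, y in {-3.299, 0}
xmin=0, ymin=-3.299, xmax=18.711, ymax=0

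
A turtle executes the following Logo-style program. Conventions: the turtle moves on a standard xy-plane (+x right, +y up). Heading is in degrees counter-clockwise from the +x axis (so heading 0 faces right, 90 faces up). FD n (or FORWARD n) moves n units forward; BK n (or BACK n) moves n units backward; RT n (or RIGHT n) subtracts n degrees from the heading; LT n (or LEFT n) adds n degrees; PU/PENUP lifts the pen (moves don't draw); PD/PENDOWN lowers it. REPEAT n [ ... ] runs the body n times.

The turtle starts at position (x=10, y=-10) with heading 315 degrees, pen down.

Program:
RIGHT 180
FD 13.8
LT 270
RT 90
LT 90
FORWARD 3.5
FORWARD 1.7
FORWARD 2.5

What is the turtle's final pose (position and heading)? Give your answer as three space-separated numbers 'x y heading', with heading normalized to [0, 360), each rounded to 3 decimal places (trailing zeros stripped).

Executing turtle program step by step:
Start: pos=(10,-10), heading=315, pen down
RT 180: heading 315 -> 135
FD 13.8: (10,-10) -> (0.242,-0.242) [heading=135, draw]
LT 270: heading 135 -> 45
RT 90: heading 45 -> 315
LT 90: heading 315 -> 45
FD 3.5: (0.242,-0.242) -> (2.717,2.233) [heading=45, draw]
FD 1.7: (2.717,2.233) -> (3.919,3.435) [heading=45, draw]
FD 2.5: (3.919,3.435) -> (5.687,5.203) [heading=45, draw]
Final: pos=(5.687,5.203), heading=45, 4 segment(s) drawn

Answer: 5.687 5.203 45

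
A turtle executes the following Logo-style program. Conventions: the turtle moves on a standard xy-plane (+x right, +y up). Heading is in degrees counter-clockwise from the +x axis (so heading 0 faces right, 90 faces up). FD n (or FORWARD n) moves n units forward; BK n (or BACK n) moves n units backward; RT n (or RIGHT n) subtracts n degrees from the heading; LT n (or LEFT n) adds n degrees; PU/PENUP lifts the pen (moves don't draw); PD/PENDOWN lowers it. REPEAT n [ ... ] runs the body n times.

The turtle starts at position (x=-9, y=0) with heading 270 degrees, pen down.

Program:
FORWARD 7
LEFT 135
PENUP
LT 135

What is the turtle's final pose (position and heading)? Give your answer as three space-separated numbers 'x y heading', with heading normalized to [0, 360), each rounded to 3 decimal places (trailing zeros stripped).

Answer: -9 -7 180

Derivation:
Executing turtle program step by step:
Start: pos=(-9,0), heading=270, pen down
FD 7: (-9,0) -> (-9,-7) [heading=270, draw]
LT 135: heading 270 -> 45
PU: pen up
LT 135: heading 45 -> 180
Final: pos=(-9,-7), heading=180, 1 segment(s) drawn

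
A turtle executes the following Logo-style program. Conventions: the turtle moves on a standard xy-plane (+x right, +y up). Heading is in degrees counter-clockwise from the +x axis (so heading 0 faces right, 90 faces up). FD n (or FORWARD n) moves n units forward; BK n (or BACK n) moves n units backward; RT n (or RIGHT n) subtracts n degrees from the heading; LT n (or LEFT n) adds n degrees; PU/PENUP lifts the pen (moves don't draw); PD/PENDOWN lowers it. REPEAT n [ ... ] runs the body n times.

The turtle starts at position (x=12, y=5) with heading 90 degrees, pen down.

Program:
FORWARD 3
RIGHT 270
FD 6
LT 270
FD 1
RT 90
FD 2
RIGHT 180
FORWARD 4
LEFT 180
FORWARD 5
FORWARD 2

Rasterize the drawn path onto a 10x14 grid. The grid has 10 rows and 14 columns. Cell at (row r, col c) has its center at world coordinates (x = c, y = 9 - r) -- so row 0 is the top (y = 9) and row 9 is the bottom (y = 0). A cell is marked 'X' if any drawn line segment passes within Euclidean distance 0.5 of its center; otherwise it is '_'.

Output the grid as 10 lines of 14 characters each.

Segment 0: (12,5) -> (12,8)
Segment 1: (12,8) -> (6,8)
Segment 2: (6,8) -> (6,9)
Segment 3: (6,9) -> (8,9)
Segment 4: (8,9) -> (4,9)
Segment 5: (4,9) -> (9,9)
Segment 6: (9,9) -> (11,9)

Answer: ____XXXXXXXX__
______XXXXXXX_
____________X_
____________X_
____________X_
______________
______________
______________
______________
______________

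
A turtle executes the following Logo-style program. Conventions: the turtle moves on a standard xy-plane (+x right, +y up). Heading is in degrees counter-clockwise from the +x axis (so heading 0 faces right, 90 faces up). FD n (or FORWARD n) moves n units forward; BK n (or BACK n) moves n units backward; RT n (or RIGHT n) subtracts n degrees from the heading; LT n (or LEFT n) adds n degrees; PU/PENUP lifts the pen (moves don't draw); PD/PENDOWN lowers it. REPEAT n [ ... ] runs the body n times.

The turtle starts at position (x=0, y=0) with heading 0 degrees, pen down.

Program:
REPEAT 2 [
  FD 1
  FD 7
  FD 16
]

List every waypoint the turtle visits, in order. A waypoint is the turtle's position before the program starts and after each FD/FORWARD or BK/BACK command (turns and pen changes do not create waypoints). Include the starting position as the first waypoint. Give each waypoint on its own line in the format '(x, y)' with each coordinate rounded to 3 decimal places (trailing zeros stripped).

Executing turtle program step by step:
Start: pos=(0,0), heading=0, pen down
REPEAT 2 [
  -- iteration 1/2 --
  FD 1: (0,0) -> (1,0) [heading=0, draw]
  FD 7: (1,0) -> (8,0) [heading=0, draw]
  FD 16: (8,0) -> (24,0) [heading=0, draw]
  -- iteration 2/2 --
  FD 1: (24,0) -> (25,0) [heading=0, draw]
  FD 7: (25,0) -> (32,0) [heading=0, draw]
  FD 16: (32,0) -> (48,0) [heading=0, draw]
]
Final: pos=(48,0), heading=0, 6 segment(s) drawn
Waypoints (7 total):
(0, 0)
(1, 0)
(8, 0)
(24, 0)
(25, 0)
(32, 0)
(48, 0)

Answer: (0, 0)
(1, 0)
(8, 0)
(24, 0)
(25, 0)
(32, 0)
(48, 0)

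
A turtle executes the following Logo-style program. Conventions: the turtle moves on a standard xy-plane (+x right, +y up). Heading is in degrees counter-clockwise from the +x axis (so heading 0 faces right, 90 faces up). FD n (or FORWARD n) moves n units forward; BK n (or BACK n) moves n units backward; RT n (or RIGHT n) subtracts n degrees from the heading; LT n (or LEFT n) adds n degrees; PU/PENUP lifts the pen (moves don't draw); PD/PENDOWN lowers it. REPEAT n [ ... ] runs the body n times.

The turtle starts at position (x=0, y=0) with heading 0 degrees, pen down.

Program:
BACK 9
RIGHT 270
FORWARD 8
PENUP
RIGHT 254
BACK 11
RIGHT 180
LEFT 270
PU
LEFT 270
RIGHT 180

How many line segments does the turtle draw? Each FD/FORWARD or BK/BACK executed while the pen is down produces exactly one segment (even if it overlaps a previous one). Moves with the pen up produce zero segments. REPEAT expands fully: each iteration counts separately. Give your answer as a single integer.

Executing turtle program step by step:
Start: pos=(0,0), heading=0, pen down
BK 9: (0,0) -> (-9,0) [heading=0, draw]
RT 270: heading 0 -> 90
FD 8: (-9,0) -> (-9,8) [heading=90, draw]
PU: pen up
RT 254: heading 90 -> 196
BK 11: (-9,8) -> (1.574,11.032) [heading=196, move]
RT 180: heading 196 -> 16
LT 270: heading 16 -> 286
PU: pen up
LT 270: heading 286 -> 196
RT 180: heading 196 -> 16
Final: pos=(1.574,11.032), heading=16, 2 segment(s) drawn
Segments drawn: 2

Answer: 2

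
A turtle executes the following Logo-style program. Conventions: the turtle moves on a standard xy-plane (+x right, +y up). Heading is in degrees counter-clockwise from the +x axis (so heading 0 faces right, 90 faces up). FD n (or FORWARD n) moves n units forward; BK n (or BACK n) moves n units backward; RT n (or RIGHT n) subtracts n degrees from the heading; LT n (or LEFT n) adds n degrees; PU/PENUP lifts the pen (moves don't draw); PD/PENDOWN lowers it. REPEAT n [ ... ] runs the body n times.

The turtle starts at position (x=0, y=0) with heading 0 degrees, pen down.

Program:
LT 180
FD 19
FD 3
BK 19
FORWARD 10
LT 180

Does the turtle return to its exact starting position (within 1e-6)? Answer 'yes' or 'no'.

Executing turtle program step by step:
Start: pos=(0,0), heading=0, pen down
LT 180: heading 0 -> 180
FD 19: (0,0) -> (-19,0) [heading=180, draw]
FD 3: (-19,0) -> (-22,0) [heading=180, draw]
BK 19: (-22,0) -> (-3,0) [heading=180, draw]
FD 10: (-3,0) -> (-13,0) [heading=180, draw]
LT 180: heading 180 -> 0
Final: pos=(-13,0), heading=0, 4 segment(s) drawn

Start position: (0, 0)
Final position: (-13, 0)
Distance = 13; >= 1e-6 -> NOT closed

Answer: no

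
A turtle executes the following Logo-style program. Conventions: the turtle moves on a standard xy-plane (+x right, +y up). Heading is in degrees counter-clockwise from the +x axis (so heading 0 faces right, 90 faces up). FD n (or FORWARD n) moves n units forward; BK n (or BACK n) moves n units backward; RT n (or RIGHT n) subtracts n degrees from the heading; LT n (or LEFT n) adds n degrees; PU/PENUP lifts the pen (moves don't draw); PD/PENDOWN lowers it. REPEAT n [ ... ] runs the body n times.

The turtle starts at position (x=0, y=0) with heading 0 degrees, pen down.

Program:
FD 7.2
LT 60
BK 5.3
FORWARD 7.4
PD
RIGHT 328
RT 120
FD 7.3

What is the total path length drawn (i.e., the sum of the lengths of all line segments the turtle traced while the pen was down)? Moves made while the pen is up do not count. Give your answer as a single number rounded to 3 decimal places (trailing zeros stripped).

Executing turtle program step by step:
Start: pos=(0,0), heading=0, pen down
FD 7.2: (0,0) -> (7.2,0) [heading=0, draw]
LT 60: heading 0 -> 60
BK 5.3: (7.2,0) -> (4.55,-4.59) [heading=60, draw]
FD 7.4: (4.55,-4.59) -> (8.25,1.819) [heading=60, draw]
PD: pen down
RT 328: heading 60 -> 92
RT 120: heading 92 -> 332
FD 7.3: (8.25,1.819) -> (14.696,-1.608) [heading=332, draw]
Final: pos=(14.696,-1.608), heading=332, 4 segment(s) drawn

Segment lengths:
  seg 1: (0,0) -> (7.2,0), length = 7.2
  seg 2: (7.2,0) -> (4.55,-4.59), length = 5.3
  seg 3: (4.55,-4.59) -> (8.25,1.819), length = 7.4
  seg 4: (8.25,1.819) -> (14.696,-1.608), length = 7.3
Total = 27.2

Answer: 27.2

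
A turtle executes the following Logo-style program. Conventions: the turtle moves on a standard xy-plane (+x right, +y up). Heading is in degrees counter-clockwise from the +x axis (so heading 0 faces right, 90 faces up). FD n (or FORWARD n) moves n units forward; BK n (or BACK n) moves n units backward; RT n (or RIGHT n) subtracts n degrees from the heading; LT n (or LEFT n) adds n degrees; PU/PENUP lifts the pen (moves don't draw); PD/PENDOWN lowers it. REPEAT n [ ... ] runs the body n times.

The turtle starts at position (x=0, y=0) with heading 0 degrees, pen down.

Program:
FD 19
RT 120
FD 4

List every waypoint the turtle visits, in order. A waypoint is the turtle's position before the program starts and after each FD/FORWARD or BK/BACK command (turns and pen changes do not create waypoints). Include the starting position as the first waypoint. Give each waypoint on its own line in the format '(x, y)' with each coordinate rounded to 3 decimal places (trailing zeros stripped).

Answer: (0, 0)
(19, 0)
(17, -3.464)

Derivation:
Executing turtle program step by step:
Start: pos=(0,0), heading=0, pen down
FD 19: (0,0) -> (19,0) [heading=0, draw]
RT 120: heading 0 -> 240
FD 4: (19,0) -> (17,-3.464) [heading=240, draw]
Final: pos=(17,-3.464), heading=240, 2 segment(s) drawn
Waypoints (3 total):
(0, 0)
(19, 0)
(17, -3.464)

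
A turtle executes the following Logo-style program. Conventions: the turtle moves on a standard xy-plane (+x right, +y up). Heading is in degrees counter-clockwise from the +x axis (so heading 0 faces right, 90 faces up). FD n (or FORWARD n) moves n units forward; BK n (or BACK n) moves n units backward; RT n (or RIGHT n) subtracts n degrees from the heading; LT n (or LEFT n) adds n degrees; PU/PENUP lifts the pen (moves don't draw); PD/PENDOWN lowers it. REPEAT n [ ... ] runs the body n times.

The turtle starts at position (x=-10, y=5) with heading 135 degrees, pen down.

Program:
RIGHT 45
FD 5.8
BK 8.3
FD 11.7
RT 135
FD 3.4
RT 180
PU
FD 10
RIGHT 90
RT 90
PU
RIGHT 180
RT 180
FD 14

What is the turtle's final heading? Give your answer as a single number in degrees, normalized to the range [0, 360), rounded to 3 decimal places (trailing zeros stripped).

Executing turtle program step by step:
Start: pos=(-10,5), heading=135, pen down
RT 45: heading 135 -> 90
FD 5.8: (-10,5) -> (-10,10.8) [heading=90, draw]
BK 8.3: (-10,10.8) -> (-10,2.5) [heading=90, draw]
FD 11.7: (-10,2.5) -> (-10,14.2) [heading=90, draw]
RT 135: heading 90 -> 315
FD 3.4: (-10,14.2) -> (-7.596,11.796) [heading=315, draw]
RT 180: heading 315 -> 135
PU: pen up
FD 10: (-7.596,11.796) -> (-14.667,18.867) [heading=135, move]
RT 90: heading 135 -> 45
RT 90: heading 45 -> 315
PU: pen up
RT 180: heading 315 -> 135
RT 180: heading 135 -> 315
FD 14: (-14.667,18.867) -> (-4.767,8.967) [heading=315, move]
Final: pos=(-4.767,8.967), heading=315, 4 segment(s) drawn

Answer: 315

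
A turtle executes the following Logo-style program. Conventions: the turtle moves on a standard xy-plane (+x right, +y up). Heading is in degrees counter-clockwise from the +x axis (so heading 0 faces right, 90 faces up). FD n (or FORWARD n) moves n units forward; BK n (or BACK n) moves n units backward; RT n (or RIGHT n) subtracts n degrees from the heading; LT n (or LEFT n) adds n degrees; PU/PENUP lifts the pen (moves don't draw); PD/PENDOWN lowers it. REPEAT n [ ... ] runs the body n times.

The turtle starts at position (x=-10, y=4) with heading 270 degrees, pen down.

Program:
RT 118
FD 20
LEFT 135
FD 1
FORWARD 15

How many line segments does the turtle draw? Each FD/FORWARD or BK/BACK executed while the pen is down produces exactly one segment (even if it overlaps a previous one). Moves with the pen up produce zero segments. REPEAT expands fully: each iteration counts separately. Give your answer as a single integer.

Answer: 3

Derivation:
Executing turtle program step by step:
Start: pos=(-10,4), heading=270, pen down
RT 118: heading 270 -> 152
FD 20: (-10,4) -> (-27.659,13.389) [heading=152, draw]
LT 135: heading 152 -> 287
FD 1: (-27.659,13.389) -> (-27.367,12.433) [heading=287, draw]
FD 15: (-27.367,12.433) -> (-22.981,-1.911) [heading=287, draw]
Final: pos=(-22.981,-1.911), heading=287, 3 segment(s) drawn
Segments drawn: 3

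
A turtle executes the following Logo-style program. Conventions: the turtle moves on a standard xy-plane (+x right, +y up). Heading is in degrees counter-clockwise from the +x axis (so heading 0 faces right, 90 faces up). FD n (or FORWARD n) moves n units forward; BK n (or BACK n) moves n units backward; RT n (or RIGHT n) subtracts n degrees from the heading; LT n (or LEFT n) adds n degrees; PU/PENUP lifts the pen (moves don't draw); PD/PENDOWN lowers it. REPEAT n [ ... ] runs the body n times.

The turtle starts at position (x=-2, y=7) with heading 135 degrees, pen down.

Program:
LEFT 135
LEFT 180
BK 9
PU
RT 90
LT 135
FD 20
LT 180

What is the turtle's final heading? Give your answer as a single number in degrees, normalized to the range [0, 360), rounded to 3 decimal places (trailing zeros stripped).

Answer: 315

Derivation:
Executing turtle program step by step:
Start: pos=(-2,7), heading=135, pen down
LT 135: heading 135 -> 270
LT 180: heading 270 -> 90
BK 9: (-2,7) -> (-2,-2) [heading=90, draw]
PU: pen up
RT 90: heading 90 -> 0
LT 135: heading 0 -> 135
FD 20: (-2,-2) -> (-16.142,12.142) [heading=135, move]
LT 180: heading 135 -> 315
Final: pos=(-16.142,12.142), heading=315, 1 segment(s) drawn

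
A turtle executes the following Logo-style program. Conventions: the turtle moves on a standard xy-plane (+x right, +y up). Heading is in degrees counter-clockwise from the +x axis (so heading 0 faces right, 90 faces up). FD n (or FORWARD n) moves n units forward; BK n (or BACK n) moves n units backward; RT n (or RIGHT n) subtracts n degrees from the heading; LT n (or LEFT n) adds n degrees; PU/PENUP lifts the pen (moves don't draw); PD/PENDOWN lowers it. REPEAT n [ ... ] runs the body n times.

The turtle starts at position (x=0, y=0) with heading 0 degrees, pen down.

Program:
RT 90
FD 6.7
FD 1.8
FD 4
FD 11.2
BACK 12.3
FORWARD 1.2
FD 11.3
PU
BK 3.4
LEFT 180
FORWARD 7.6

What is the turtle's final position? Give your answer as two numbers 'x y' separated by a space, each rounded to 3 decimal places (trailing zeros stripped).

Answer: 0 -12.9

Derivation:
Executing turtle program step by step:
Start: pos=(0,0), heading=0, pen down
RT 90: heading 0 -> 270
FD 6.7: (0,0) -> (0,-6.7) [heading=270, draw]
FD 1.8: (0,-6.7) -> (0,-8.5) [heading=270, draw]
FD 4: (0,-8.5) -> (0,-12.5) [heading=270, draw]
FD 11.2: (0,-12.5) -> (0,-23.7) [heading=270, draw]
BK 12.3: (0,-23.7) -> (0,-11.4) [heading=270, draw]
FD 1.2: (0,-11.4) -> (0,-12.6) [heading=270, draw]
FD 11.3: (0,-12.6) -> (0,-23.9) [heading=270, draw]
PU: pen up
BK 3.4: (0,-23.9) -> (0,-20.5) [heading=270, move]
LT 180: heading 270 -> 90
FD 7.6: (0,-20.5) -> (0,-12.9) [heading=90, move]
Final: pos=(0,-12.9), heading=90, 7 segment(s) drawn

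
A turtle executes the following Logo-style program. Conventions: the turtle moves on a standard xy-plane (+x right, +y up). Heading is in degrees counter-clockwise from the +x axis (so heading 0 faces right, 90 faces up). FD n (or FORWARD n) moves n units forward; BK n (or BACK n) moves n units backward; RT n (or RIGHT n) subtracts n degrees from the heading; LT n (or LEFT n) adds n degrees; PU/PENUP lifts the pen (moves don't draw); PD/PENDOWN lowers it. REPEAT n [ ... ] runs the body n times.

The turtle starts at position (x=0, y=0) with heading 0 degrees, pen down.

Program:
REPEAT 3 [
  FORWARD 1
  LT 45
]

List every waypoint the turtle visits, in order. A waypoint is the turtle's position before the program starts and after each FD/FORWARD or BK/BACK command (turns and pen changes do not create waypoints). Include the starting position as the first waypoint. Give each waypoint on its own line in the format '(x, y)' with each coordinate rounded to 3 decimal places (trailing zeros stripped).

Answer: (0, 0)
(1, 0)
(1.707, 0.707)
(1.707, 1.707)

Derivation:
Executing turtle program step by step:
Start: pos=(0,0), heading=0, pen down
REPEAT 3 [
  -- iteration 1/3 --
  FD 1: (0,0) -> (1,0) [heading=0, draw]
  LT 45: heading 0 -> 45
  -- iteration 2/3 --
  FD 1: (1,0) -> (1.707,0.707) [heading=45, draw]
  LT 45: heading 45 -> 90
  -- iteration 3/3 --
  FD 1: (1.707,0.707) -> (1.707,1.707) [heading=90, draw]
  LT 45: heading 90 -> 135
]
Final: pos=(1.707,1.707), heading=135, 3 segment(s) drawn
Waypoints (4 total):
(0, 0)
(1, 0)
(1.707, 0.707)
(1.707, 1.707)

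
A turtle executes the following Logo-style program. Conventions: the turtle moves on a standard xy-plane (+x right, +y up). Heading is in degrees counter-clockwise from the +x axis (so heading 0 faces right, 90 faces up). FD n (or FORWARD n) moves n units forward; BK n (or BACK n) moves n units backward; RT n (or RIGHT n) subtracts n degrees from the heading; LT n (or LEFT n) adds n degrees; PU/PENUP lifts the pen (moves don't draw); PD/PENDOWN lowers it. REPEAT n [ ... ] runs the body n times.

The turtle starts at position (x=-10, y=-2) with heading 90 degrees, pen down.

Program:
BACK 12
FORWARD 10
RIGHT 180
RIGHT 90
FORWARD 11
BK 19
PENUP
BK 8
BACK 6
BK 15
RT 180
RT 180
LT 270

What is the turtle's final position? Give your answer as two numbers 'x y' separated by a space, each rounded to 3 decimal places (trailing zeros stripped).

Answer: 27 -4

Derivation:
Executing turtle program step by step:
Start: pos=(-10,-2), heading=90, pen down
BK 12: (-10,-2) -> (-10,-14) [heading=90, draw]
FD 10: (-10,-14) -> (-10,-4) [heading=90, draw]
RT 180: heading 90 -> 270
RT 90: heading 270 -> 180
FD 11: (-10,-4) -> (-21,-4) [heading=180, draw]
BK 19: (-21,-4) -> (-2,-4) [heading=180, draw]
PU: pen up
BK 8: (-2,-4) -> (6,-4) [heading=180, move]
BK 6: (6,-4) -> (12,-4) [heading=180, move]
BK 15: (12,-4) -> (27,-4) [heading=180, move]
RT 180: heading 180 -> 0
RT 180: heading 0 -> 180
LT 270: heading 180 -> 90
Final: pos=(27,-4), heading=90, 4 segment(s) drawn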